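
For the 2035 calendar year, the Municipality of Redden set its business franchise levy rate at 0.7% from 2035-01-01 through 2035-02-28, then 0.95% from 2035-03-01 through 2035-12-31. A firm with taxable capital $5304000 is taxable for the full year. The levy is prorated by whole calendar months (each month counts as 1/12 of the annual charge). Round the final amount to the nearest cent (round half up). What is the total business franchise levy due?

$48178.00

2035-01-01 to 2035-02-28: 2 months at 0.7% → $5304000 × 0.7% × 2/12 = $6188.0000
2035-03-01 to 2035-12-31: 10 months at 0.95% → $5304000 × 0.95% × 10/12 = $41990.0000
Total = $48178.0000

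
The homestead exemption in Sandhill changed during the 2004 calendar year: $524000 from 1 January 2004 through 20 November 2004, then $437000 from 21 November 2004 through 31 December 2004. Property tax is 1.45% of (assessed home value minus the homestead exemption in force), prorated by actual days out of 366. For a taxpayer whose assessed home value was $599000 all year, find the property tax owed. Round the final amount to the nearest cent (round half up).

1 January – 20 November 2004: 325 days, exemption $524000 → ($599000 − $524000) × 1.45% × 325/366 = $965.6762
21 November – 31 December 2004: 41 days, exemption $437000 → ($599000 − $437000) × 1.45% × 41/366 = $263.1393
Total = $1228.8156

$1228.82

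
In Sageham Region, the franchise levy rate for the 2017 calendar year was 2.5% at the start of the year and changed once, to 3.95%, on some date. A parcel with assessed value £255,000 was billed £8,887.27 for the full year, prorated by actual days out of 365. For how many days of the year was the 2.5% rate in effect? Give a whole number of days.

Let d = days at the first rate; then 365 − d days at the second rate.
£255,000 × [2.5%·d + 3.95%·(365−d)] / 365 = £8,887.27
Solving gives d = 117, so the new rate took effect on 28 April 2017.

117 days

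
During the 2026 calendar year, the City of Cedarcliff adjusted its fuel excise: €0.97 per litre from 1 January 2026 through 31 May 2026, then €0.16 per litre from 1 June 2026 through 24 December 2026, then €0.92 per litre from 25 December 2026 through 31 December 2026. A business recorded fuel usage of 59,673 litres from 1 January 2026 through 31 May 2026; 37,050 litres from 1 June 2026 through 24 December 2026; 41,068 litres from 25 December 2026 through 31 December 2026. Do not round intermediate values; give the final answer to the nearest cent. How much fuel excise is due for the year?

€101,593.37

1 January – 31 May 2026: 59,673 litres at €0.97/litre → €57,882.81
1 June – 24 December 2026: 37,050 litres at €0.16/litre → €5,928.00
25 December – 31 December 2026: 41,068 litres at €0.92/litre → €37,782.56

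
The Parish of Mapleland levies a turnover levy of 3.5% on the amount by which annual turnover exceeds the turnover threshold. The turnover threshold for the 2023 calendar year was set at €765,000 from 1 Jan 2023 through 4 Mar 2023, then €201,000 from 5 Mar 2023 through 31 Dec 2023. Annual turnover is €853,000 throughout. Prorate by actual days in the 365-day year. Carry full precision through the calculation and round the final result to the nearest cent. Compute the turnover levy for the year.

€19,412.82

1 Jan – 4 Mar 2023: 63 days, exemption €765,000 → (€853,000 − €765,000) × 3.5% × 63/365 = €531.6164
5 Mar – 31 Dec 2023: 302 days, exemption €201,000 → (€853,000 − €201,000) × 3.5% × 302/365 = €18,881.2055
Total = €19,412.8219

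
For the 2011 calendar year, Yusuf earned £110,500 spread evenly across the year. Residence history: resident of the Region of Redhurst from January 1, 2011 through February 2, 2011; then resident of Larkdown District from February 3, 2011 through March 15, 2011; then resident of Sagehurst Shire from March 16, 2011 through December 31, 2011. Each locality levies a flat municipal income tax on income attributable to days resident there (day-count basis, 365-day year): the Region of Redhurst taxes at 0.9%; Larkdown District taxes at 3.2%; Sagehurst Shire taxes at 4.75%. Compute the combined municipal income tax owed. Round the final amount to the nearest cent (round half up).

The Region of Redhurst, January 1 – February 2, 2011: 33 days → £110,500 × 0.9% × 33/365 = £89.9137
Larkdown District, February 3 – March 15, 2011: 41 days → £110,500 × 3.2% × 41/365 = £397.1945
Sagehurst Shire, March 16 – December 31, 2011: 291 days → £110,500 × 4.75% × 291/365 = £4,184.6199
Total = £4,671.7281

£4,671.73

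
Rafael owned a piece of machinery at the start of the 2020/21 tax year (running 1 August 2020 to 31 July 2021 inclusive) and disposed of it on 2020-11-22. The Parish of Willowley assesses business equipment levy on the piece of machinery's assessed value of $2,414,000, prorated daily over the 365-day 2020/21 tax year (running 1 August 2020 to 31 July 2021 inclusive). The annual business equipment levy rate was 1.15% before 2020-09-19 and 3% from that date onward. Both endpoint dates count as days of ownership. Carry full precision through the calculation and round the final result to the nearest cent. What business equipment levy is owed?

$16,623.53

2020-08-01 to 2020-09-18: 49 days at 1.15% → $2,414,000 × 1.15% × 49/365 = $3,726.8192
2020-09-19 to 2020-11-22: 65 days at 3% → $2,414,000 × 3% × 65/365 = $12,896.7123
Total = $16,623.5315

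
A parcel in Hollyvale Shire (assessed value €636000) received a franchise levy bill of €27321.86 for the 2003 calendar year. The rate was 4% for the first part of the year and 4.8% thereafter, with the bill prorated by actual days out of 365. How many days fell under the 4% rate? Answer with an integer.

Let d = days at the first rate; then 365 − d days at the second rate.
€636000 × [4%·d + 4.8%·(365−d)] / 365 = €27321.86
Solving gives d = 230, so the new rate took effect on 19 Aug 2003.

230 days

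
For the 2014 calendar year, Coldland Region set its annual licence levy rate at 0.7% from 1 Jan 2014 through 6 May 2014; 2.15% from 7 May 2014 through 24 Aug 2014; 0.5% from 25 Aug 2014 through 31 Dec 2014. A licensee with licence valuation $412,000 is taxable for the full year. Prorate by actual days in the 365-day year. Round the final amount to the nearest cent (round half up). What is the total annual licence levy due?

$4,393.16

1 Jan – 6 May 2014: 126 days at 0.7% → $412,000 × 0.7% × 126/365 = $995.5726
7 May – 24 Aug 2014: 110 days at 2.15% → $412,000 × 2.15% × 110/365 = $2,669.5342
25 Aug – 31 Dec 2014: 129 days at 0.5% → $412,000 × 0.5% × 129/365 = $728.0548
Total = $4,393.1616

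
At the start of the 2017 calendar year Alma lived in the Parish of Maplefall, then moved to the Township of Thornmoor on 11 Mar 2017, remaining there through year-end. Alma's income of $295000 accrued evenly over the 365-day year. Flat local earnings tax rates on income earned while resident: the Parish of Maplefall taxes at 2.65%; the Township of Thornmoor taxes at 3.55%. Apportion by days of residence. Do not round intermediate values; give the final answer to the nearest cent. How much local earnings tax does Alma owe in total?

$9970.60

The Parish of Maplefall, 1 Jan – 10 Mar 2017: 69 days → $295000 × 2.65% × 69/365 = $1477.8288
The Township of Thornmoor, 11 Mar – 31 Dec 2017: 296 days → $295000 × 3.55% × 296/365 = $8492.7671
Total = $9970.5959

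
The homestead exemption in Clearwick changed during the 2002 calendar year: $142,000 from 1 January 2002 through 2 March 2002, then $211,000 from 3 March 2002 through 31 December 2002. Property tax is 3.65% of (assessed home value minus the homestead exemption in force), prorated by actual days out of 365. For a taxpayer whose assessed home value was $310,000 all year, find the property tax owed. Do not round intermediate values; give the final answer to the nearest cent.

1 January – 2 March 2002: 61 days, exemption $142,000 → ($310,000 − $142,000) × 3.65% × 61/365 = $1,024.8000
3 March – 31 December 2002: 304 days, exemption $211,000 → ($310,000 − $211,000) × 3.65% × 304/365 = $3,009.6000
Total = $4,034.4000

$4,034.40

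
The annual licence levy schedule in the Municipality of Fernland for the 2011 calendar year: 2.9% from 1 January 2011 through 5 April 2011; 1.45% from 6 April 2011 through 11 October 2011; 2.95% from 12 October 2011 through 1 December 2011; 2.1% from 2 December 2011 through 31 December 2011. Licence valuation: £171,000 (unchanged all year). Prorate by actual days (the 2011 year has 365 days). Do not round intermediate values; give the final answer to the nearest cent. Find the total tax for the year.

1 January – 5 April 2011: 95 days at 2.9% → £171,000 × 2.9% × 95/365 = £1,290.6986
6 April – 11 October 2011: 189 days at 1.45% → £171,000 × 1.45% × 189/365 = £1,283.9055
12 October – 1 December 2011: 51 days at 2.95% → £171,000 × 2.95% × 51/365 = £704.8479
2 December – 31 December 2011: 30 days at 2.1% → £171,000 × 2.1% × 30/365 = £295.1507
Total = £3,574.6027

£3,574.60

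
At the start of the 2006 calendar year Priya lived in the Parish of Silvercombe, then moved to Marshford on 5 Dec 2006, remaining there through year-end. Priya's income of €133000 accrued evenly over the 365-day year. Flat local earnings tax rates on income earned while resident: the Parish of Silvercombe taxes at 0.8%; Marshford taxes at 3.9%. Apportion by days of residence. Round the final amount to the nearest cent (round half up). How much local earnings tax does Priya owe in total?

€1368.99

The Parish of Silvercombe, 1 Jan – 4 Dec 2006: 338 days → €133000 × 0.8% × 338/365 = €985.2932
Marshford, 5 Dec – 31 Dec 2006: 27 days → €133000 × 3.9% × 27/365 = €383.6959
Total = €1368.9890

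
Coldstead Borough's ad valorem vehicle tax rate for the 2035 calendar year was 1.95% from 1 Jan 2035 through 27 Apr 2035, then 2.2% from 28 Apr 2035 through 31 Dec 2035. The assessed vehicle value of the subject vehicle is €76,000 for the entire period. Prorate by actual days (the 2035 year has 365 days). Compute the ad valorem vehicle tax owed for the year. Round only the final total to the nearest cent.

€1,611.10

1 Jan – 27 Apr 2035: 117 days at 1.95% → €76,000 × 1.95% × 117/365 = €475.0521
28 Apr – 31 Dec 2035: 248 days at 2.2% → €76,000 × 2.2% × 248/365 = €1,136.0438
Total = €1,611.0959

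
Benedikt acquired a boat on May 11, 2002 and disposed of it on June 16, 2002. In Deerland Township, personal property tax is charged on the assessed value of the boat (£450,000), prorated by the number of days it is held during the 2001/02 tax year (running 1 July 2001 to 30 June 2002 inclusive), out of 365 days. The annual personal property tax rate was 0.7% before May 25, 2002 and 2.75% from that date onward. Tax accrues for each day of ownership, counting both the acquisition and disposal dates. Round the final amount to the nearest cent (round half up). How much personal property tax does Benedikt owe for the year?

£900.62

May 11 – May 24, 2002: 14 days at 0.7% → £450,000 × 0.7% × 14/365 = £120.8219
May 25 – June 16, 2002: 23 days at 2.75% → £450,000 × 2.75% × 23/365 = £779.7945
Total = £900.6164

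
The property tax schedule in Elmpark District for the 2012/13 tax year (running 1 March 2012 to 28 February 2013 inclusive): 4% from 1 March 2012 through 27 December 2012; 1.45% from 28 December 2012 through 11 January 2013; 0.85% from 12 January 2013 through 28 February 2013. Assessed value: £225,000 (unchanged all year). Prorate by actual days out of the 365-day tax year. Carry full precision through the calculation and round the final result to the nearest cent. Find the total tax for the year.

£7,832.16

1 March – 27 December 2012: 302 days at 4% → £225,000 × 4% × 302/365 = £7,446.5753
28 December 2012 – 11 January 2013: 15 days at 1.45% → £225,000 × 1.45% × 15/365 = £134.0753
12 January – 28 February 2013: 48 days at 0.85% → £225,000 × 0.85% × 48/365 = £251.5068
Total = £7,832.1575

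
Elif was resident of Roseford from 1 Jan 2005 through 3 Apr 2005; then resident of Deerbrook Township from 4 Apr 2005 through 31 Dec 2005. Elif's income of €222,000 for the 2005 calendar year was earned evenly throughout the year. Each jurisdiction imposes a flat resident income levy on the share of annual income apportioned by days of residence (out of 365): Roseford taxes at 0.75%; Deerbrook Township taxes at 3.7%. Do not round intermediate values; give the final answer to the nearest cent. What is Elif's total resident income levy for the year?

Roseford, 1 Jan – 3 Apr 2005: 93 days → €222,000 × 0.75% × 93/365 = €424.2329
Deerbrook Township, 4 Apr – 31 Dec 2005: 272 days → €222,000 × 3.7% × 272/365 = €6,121.1178
Total = €6,545.3507

€6,545.35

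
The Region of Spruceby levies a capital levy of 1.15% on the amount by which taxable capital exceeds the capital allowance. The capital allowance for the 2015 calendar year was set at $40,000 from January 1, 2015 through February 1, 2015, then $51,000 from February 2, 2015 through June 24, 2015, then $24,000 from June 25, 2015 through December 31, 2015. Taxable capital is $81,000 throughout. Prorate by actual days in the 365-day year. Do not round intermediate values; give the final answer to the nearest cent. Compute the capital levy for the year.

$517.72

January 1 – February 1, 2015: 32 days, exemption $40,000 → ($81,000 − $40,000) × 1.15% × 32/365 = $41.3370
February 2 – June 24, 2015: 143 days, exemption $51,000 → ($81,000 − $51,000) × 1.15% × 143/365 = $135.1644
June 25 – December 31, 2015: 190 days, exemption $24,000 → ($81,000 − $24,000) × 1.15% × 190/365 = $341.2192
Total = $517.7205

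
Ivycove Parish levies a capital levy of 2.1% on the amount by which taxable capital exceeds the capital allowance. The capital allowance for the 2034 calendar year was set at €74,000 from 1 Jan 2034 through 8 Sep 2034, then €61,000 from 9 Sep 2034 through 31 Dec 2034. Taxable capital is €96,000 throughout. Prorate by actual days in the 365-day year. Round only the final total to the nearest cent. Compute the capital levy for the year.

1 Jan – 8 Sep 2034: 251 days, exemption €74,000 → (€96,000 − €74,000) × 2.1% × 251/365 = €317.7041
9 Sep – 31 Dec 2034: 114 days, exemption €61,000 → (€96,000 − €61,000) × 2.1% × 114/365 = €229.5616
Total = €547.2658

€547.27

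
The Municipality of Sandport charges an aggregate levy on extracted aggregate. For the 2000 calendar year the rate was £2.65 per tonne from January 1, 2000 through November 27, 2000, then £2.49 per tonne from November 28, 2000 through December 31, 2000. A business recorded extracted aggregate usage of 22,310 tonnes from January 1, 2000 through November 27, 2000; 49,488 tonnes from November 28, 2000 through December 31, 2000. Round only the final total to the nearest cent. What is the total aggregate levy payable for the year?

£182,346.62

January 1 – November 27, 2000: 22,310 tonnes at £2.65/tonne → £59,121.50
November 28 – December 31, 2000: 49,488 tonnes at £2.49/tonne → £123,225.12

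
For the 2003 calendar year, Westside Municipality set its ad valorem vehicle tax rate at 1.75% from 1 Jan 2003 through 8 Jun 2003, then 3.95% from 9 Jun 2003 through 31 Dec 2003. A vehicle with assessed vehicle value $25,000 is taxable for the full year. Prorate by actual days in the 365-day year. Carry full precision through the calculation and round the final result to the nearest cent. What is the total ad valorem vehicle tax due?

$747.91

1 Jan – 8 Jun 2003: 159 days at 1.75% → $25,000 × 1.75% × 159/365 = $190.5822
9 Jun – 31 Dec 2003: 206 days at 3.95% → $25,000 × 3.95% × 206/365 = $557.3288
Total = $747.9110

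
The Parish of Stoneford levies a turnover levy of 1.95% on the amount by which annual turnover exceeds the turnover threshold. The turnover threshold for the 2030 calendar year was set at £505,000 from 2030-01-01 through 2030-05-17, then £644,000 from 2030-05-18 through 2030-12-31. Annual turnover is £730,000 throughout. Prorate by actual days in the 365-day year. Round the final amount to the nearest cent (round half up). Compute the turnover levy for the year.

£2,694.37

2030-01-01 to 2030-05-17: 137 days, exemption £505,000 → (£730,000 − £505,000) × 1.95% × 137/365 = £1,646.8151
2030-05-18 to 2030-12-31: 228 days, exemption £644,000 → (£730,000 − £644,000) × 1.95% × 228/365 = £1,047.5507
Total = £2,694.3658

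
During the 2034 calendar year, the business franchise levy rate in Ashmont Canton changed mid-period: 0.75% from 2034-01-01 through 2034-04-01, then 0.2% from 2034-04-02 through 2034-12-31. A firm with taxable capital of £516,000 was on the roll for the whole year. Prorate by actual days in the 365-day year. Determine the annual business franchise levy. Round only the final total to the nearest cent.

£1,739.56

2034-01-01 to 2034-04-01: 91 days at 0.75% → £516,000 × 0.75% × 91/365 = £964.8493
2034-04-02 to 2034-12-31: 274 days at 0.2% → £516,000 × 0.2% × 274/365 = £774.7068
Total = £1,739.5562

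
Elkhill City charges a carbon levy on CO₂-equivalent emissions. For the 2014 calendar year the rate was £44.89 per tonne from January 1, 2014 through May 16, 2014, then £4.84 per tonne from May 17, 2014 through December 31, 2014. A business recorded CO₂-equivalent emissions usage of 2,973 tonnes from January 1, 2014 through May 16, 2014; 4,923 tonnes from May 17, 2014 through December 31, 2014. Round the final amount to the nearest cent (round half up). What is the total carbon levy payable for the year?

January 1 – May 16, 2014: 2,973 tonnes at £44.89/tonne → £133,457.97
May 17 – December 31, 2014: 4,923 tonnes at £4.84/tonne → £23,827.32

£157,285.29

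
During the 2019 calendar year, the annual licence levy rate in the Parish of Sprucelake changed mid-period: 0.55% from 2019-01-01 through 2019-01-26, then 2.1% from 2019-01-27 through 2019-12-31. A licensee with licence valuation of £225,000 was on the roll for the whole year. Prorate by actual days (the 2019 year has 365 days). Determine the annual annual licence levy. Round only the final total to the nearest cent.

2019-01-01 to 2019-01-26: 26 days at 0.55% → £225,000 × 0.55% × 26/365 = £88.1507
2019-01-27 to 2019-12-31: 339 days at 2.1% → £225,000 × 2.1% × 339/365 = £4,388.4247
Total = £4,476.5753

£4,476.58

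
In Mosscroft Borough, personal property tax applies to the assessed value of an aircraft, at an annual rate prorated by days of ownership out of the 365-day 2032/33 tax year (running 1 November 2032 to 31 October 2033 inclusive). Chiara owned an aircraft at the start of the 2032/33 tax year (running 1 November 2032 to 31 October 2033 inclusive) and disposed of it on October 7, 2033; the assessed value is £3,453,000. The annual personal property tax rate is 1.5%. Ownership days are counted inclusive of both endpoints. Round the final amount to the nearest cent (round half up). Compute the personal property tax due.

Days held (November 1, 2032 – October 7, 2033): 341 out of 365
Tax = £3,453,000 × 1.5% × 341/365 = £48,389.3014

£48,389.30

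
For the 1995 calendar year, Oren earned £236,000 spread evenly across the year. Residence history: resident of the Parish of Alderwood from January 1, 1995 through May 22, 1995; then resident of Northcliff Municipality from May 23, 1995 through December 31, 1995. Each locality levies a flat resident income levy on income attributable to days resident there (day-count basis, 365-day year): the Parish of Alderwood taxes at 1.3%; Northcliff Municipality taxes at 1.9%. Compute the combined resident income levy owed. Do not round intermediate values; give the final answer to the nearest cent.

£3,933.12

The Parish of Alderwood, January 1 – May 22, 1995: 142 days → £236,000 × 1.3% × 142/365 = £1,193.5781
Northcliff Municipality, May 23 – December 31, 1995: 223 days → £236,000 × 1.9% × 223/365 = £2,739.5397
Total = £3,933.1178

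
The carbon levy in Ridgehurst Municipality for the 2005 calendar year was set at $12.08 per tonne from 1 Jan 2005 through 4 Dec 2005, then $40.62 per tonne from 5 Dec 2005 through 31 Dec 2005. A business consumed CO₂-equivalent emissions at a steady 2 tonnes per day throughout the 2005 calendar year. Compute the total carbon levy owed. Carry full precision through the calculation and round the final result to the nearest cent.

$10359.56

1 Jan – 4 Dec 2005: 338 days × 2 tonnes/day = 676 tonnes at $12.08/tonne → $8166.08
5 Dec – 31 Dec 2005: 27 days × 2 tonnes/day = 54 tonnes at $40.62/tonne → $2193.48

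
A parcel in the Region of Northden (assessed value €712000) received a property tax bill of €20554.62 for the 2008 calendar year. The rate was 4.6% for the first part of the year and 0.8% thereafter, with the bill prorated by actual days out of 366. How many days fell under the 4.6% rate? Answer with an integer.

Let d = days at the first rate; then 366 − d days at the second rate.
€712000 × [4.6%·d + 0.8%·(366−d)] / 366 = €20554.62
Solving gives d = 201, so the new rate took effect on 20 July 2008.

201 days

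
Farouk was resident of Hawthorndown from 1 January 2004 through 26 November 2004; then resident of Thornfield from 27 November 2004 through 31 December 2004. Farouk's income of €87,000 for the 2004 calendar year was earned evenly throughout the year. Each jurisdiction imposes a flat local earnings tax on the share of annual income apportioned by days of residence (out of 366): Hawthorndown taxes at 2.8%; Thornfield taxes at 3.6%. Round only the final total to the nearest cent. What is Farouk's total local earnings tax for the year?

€2,502.56

Hawthorndown, 1 January – 26 November 2004: 331 days → €87,000 × 2.8% × 331/366 = €2,203.0492
Thornfield, 27 November – 31 December 2004: 35 days → €87,000 × 3.6% × 35/366 = €299.5082
Total = €2,502.5574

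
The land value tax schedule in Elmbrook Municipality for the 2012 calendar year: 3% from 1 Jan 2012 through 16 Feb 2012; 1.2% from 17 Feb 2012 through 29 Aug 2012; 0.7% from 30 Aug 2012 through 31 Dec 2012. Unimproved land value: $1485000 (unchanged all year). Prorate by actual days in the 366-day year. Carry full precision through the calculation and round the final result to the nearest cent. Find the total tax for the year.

$18736.97

1 Jan – 16 Feb 2012: 47 days at 3% → $1485000 × 3% × 47/366 = $5720.9016
17 Feb – 29 Aug 2012: 195 days at 1.2% → $1485000 × 1.2% × 195/366 = $9494.2623
30 Aug – 31 Dec 2012: 124 days at 0.7% → $1485000 × 0.7% × 124/366 = $3521.8033
Total = $18736.9672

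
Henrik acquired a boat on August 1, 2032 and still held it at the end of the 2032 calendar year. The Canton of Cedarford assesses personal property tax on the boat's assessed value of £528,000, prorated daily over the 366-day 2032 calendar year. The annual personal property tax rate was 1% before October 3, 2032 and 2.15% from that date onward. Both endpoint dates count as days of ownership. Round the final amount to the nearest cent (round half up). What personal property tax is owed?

£3,700.33

August 1 – October 2, 2032: 63 days at 1% → £528,000 × 1% × 63/366 = £908.8525
October 3 – December 31, 2032: 90 days at 2.15% → £528,000 × 2.15% × 90/366 = £2,791.4754
Total = £3,700.3279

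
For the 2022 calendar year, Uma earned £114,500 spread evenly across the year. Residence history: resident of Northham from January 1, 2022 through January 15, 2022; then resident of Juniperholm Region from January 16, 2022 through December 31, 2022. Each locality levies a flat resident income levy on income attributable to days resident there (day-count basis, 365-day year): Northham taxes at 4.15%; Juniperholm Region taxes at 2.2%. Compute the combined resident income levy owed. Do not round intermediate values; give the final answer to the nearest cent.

£2,610.76

Northham, January 1 – January 15, 2022: 15 days → £114,500 × 4.15% × 15/365 = £195.2774
Juniperholm Region, January 16 – December 31, 2022: 350 days → £114,500 × 2.2% × 350/365 = £2,415.4795
Total = £2,610.7568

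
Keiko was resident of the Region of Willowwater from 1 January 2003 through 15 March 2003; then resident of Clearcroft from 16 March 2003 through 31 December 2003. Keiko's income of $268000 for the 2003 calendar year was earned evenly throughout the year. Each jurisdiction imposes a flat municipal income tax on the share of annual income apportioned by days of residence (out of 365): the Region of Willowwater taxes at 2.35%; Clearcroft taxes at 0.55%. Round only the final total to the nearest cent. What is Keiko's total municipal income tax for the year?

The Region of Willowwater, 1 January – 15 March 2003: 74 days → $268000 × 2.35% × 74/365 = $1276.8548
Clearcroft, 16 March – 31 December 2003: 291 days → $268000 × 0.55% × 291/365 = $1175.1616
Total = $2452.0164

$2452.02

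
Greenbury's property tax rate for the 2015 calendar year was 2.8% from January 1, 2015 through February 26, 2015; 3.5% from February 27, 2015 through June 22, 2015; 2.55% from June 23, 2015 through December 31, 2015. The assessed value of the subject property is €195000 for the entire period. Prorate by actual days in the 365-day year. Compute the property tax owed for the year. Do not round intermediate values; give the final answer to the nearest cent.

January 1 – February 26, 2015: 57 days at 2.8% → €195000 × 2.8% × 57/365 = €852.6575
February 27 – June 22, 2015: 116 days at 3.5% → €195000 × 3.5% × 116/365 = €2169.0411
June 23 – December 31, 2015: 192 days at 2.55% → €195000 × 2.55% × 192/365 = €2615.6712
Total = €5637.3699

€5637.37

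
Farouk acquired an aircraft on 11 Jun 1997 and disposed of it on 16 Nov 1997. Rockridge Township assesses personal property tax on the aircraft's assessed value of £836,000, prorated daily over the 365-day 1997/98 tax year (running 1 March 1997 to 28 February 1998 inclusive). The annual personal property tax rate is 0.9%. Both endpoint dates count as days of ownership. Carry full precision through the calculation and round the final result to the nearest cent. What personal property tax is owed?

£3,277.58

Days held (11 Jun – 16 Nov 1997): 159 out of 365
Tax = £836,000 × 0.9% × 159/365 = £3,277.5781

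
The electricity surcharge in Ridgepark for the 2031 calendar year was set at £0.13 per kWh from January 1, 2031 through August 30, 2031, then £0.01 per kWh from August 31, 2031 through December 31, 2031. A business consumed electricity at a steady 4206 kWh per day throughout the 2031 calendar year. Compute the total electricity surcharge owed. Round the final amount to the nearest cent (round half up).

£137,494.14

January 1 – August 30, 2031: 242 days × 4206 kWh/day = 1,017,852 kWh at £0.13/kWh → £132,320.76
August 31 – December 31, 2031: 123 days × 4206 kWh/day = 517,338 kWh at £0.01/kWh → £5,173.38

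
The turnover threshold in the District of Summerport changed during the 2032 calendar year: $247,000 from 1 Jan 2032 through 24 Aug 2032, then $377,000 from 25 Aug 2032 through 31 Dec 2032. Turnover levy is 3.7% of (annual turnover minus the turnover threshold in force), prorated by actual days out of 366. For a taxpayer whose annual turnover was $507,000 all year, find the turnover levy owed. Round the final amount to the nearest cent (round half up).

$7,924.67

1 Jan – 24 Aug 2032: 237 days, exemption $247,000 → ($507,000 − $247,000) × 3.7% × 237/366 = $6,229.3443
25 Aug – 31 Dec 2032: 129 days, exemption $377,000 → ($507,000 − $377,000) × 3.7% × 129/366 = $1,695.3279
Total = $7,924.6721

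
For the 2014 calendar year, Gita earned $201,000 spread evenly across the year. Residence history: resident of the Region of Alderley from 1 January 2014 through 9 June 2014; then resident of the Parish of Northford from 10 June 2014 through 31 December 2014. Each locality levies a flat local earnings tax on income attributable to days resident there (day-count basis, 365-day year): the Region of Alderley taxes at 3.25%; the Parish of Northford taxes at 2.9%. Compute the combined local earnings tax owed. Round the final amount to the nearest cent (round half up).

$6,137.38

The Region of Alderley, 1 January – 9 June 2014: 160 days → $201,000 × 3.25% × 160/365 = $2,863.5616
The Parish of Northford, 10 June – 31 December 2014: 205 days → $201,000 × 2.9% × 205/365 = $3,273.8219
Total = $6,137.3836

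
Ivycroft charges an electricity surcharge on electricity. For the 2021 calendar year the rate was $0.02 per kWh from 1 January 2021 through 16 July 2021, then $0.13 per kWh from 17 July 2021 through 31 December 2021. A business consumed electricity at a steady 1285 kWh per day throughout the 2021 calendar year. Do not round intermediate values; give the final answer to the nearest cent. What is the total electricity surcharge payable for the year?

1 January – 16 July 2021: 197 days × 1285 kWh/day = 253,145 kWh at $0.02/kWh → $5,062.90
17 July – 31 December 2021: 168 days × 1285 kWh/day = 215,880 kWh at $0.13/kWh → $28,064.40

$33,127.30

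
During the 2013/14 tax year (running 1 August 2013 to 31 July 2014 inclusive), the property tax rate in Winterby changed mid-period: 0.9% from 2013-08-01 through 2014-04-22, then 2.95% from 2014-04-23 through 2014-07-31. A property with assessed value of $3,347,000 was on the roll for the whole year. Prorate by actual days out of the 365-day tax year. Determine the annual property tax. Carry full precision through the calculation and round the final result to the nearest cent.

$48,921.22

2013-08-01 to 2014-04-22: 265 days at 0.9% → $3,347,000 × 0.9% × 265/365 = $21,870.1233
2014-04-23 to 2014-07-31: 100 days at 2.95% → $3,347,000 × 2.95% × 100/365 = $27,051.0959
Total = $48,921.2192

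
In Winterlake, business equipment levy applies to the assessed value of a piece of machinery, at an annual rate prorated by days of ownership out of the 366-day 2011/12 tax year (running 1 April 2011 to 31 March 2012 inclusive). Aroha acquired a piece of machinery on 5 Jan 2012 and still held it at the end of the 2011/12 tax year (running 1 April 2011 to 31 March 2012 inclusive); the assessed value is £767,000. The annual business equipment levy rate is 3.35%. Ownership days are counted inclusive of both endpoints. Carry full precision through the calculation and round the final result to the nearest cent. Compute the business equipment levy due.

Days held (5 Jan – 31 Mar 2012): 87 out of 366
Tax = £767,000 × 3.35% × 87/366 = £6,107.7090

£6,107.71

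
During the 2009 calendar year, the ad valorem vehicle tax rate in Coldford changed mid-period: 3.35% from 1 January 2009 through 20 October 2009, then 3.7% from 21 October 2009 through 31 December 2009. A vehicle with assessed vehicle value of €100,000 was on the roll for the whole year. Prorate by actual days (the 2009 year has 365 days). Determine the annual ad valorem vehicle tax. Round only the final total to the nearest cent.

€3,419.04

1 January – 20 October 2009: 293 days at 3.35% → €100,000 × 3.35% × 293/365 = €2,689.1781
21 October – 31 December 2009: 72 days at 3.7% → €100,000 × 3.7% × 72/365 = €729.8630
Total = €3,419.0411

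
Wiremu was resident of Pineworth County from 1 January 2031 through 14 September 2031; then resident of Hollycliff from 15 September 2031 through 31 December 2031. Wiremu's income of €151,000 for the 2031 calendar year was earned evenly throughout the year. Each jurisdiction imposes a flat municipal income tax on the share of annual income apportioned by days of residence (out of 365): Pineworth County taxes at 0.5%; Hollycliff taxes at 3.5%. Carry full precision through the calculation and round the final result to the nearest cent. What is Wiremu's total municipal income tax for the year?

Pineworth County, 1 January – 14 September 2031: 257 days → €151,000 × 0.5% × 257/365 = €531.6027
Hollycliff, 15 September – 31 December 2031: 108 days → €151,000 × 3.5% × 108/365 = €1,563.7808
Total = €2,095.3836

€2,095.38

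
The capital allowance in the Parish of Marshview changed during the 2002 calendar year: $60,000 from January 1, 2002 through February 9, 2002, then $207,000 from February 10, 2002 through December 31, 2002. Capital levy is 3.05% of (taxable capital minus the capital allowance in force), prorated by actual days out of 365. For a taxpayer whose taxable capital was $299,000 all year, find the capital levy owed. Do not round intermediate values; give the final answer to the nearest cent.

January 1 – February 9, 2002: 40 days, exemption $60,000 → ($299,000 − $60,000) × 3.05% × 40/365 = $798.8493
February 10 – December 31, 2002: 325 days, exemption $207,000 → ($299,000 − $207,000) × 3.05% × 325/365 = $2,498.4932
Total = $3,297.3425

$3,297.34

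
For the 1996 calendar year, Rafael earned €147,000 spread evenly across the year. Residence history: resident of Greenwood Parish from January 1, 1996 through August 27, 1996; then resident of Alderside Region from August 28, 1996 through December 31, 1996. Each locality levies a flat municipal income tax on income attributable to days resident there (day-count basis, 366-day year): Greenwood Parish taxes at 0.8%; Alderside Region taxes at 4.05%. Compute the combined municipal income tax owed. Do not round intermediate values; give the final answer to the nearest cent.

Greenwood Parish, January 1 – August 27, 1996: 240 days → €147,000 × 0.8% × 240/366 = €771.1475
Alderside Region, August 28 – December 31, 1996: 126 days → €147,000 × 4.05% × 126/366 = €2,049.5656
Total = €2,820.7131

€2,820.71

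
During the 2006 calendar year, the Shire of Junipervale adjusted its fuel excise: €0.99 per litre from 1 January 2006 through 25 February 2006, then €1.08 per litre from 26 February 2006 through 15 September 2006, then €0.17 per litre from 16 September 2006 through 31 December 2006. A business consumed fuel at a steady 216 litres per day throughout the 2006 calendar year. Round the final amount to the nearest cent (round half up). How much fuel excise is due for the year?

1 January – 25 February 2006: 56 days × 216 litres/day = 12,096 litres at €0.99/litre → €11,975.04
26 February – 15 September 2006: 202 days × 216 litres/day = 43,632 litres at €1.08/litre → €47,122.56
16 September – 31 December 2006: 107 days × 216 litres/day = 23,112 litres at €0.17/litre → €3,929.04

€63,026.64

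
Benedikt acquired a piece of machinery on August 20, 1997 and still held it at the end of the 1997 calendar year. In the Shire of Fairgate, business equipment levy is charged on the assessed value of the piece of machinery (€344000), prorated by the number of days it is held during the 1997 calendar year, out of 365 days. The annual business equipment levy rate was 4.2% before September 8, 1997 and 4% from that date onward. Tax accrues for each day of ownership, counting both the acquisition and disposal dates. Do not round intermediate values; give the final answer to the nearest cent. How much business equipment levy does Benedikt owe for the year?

August 20 – September 7, 1997: 19 days at 4.2% → €344000 × 4.2% × 19/365 = €752.0877
September 8 – December 31, 1997: 115 days at 4% → €344000 × 4% × 115/365 = €4335.3425
Total = €5087.4301

€5087.43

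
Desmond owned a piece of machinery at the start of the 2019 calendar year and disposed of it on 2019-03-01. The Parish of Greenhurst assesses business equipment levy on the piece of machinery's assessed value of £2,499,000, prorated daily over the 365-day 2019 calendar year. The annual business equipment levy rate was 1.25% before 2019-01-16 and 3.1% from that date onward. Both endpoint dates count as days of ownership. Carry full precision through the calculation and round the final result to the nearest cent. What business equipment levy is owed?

£10,834.71

2019-01-01 to 2019-01-15: 15 days at 1.25% → £2,499,000 × 1.25% × 15/365 = £1,283.7329
2019-01-16 to 2019-03-01: 45 days at 3.1% → £2,499,000 × 3.1% × 45/365 = £9,550.9726
Total = £10,834.7055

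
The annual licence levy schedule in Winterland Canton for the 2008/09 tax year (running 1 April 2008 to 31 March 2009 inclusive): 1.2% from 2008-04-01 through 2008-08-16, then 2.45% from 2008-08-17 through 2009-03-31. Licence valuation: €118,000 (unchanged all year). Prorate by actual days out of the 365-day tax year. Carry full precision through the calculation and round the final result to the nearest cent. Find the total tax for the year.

€2,333.33

2008-04-01 to 2008-08-16: 138 days at 1.2% → €118,000 × 1.2% × 138/365 = €535.3644
2008-08-17 to 2009-03-31: 227 days at 2.45% → €118,000 × 2.45% × 227/365 = €1,797.9644
Total = €2,333.3288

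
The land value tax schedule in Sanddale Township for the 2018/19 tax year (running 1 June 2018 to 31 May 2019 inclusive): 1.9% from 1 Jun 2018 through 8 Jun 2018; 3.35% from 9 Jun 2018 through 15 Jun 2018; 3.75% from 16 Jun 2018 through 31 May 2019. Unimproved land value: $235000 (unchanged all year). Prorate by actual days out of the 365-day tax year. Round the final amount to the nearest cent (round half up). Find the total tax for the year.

$8699.18

1 Jun – 8 Jun 2018: 8 days at 1.9% → $235000 × 1.9% × 8/365 = $97.8630
9 Jun – 15 Jun 2018: 7 days at 3.35% → $235000 × 3.35% × 7/365 = $150.9795
16 Jun 2018 – 31 May 2019: 350 days at 3.75% → $235000 × 3.75% × 350/365 = $8450.3425
Total = $8699.1849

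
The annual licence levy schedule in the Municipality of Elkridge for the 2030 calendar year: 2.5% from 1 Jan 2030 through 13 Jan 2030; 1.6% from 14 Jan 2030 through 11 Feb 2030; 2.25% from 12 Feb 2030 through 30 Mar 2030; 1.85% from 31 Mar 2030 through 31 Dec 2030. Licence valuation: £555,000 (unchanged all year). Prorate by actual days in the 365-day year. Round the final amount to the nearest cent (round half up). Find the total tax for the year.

1 Jan – 13 Jan 2030: 13 days at 2.5% → £555,000 × 2.5% × 13/365 = £494.1781
14 Jan – 11 Feb 2030: 29 days at 1.6% → £555,000 × 1.6% × 29/365 = £705.5342
12 Feb – 30 Mar 2030: 47 days at 2.25% → £555,000 × 2.25% × 47/365 = £1,607.9795
31 Mar – 31 Dec 2030: 276 days at 1.85% → £555,000 × 1.85% × 276/365 = £7,763.9178
Total = £10,571.6096

£10,571.61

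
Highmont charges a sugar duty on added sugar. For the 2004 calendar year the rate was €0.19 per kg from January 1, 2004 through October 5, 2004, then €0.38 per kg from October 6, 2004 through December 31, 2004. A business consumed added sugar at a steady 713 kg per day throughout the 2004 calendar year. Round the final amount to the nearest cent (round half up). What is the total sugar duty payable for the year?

January 1 – October 5, 2004: 279 days × 713 kg/day = 198,927 kg at €0.19/kg → €37,796.13
October 6 – December 31, 2004: 87 days × 713 kg/day = 62,031 kg at €0.38/kg → €23,571.78

€61,367.91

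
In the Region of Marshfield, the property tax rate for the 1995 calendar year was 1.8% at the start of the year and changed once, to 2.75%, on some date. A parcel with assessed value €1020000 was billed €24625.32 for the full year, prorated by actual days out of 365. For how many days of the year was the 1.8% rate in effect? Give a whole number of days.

Let d = days at the first rate; then 365 − d days at the second rate.
€1020000 × [1.8%·d + 2.75%·(365−d)] / 365 = €24625.32
Solving gives d = 129, so the new rate took effect on 10 May 1995.

129 days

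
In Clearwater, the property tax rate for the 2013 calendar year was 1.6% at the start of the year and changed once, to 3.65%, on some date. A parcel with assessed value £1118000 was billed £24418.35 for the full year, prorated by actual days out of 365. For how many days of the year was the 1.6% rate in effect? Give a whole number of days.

261 days

Let d = days at the first rate; then 365 − d days at the second rate.
£1118000 × [1.6%·d + 3.65%·(365−d)] / 365 = £24418.35
Solving gives d = 261, so the new rate took effect on 19 September 2013.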